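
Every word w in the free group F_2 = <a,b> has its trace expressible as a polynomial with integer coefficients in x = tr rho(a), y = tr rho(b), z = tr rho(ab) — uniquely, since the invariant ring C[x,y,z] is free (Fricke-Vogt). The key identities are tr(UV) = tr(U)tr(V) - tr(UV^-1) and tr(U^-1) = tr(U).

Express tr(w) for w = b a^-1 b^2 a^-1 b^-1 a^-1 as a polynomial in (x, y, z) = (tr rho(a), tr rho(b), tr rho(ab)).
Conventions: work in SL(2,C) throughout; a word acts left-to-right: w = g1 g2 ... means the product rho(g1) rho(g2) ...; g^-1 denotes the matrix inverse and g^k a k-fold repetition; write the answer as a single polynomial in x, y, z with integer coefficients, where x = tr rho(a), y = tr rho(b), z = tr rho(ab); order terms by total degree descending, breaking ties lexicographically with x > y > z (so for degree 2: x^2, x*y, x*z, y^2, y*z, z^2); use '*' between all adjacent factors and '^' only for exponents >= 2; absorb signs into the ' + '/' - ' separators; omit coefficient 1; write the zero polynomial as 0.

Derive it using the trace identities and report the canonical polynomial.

x^2*y^3*z - x*y^4 - 2*x*y^2*z^2 - x^2*y*z + y^3*z + y*z^3 + 3*x*y^2 + x*z^2 - 3*y*z - x

trace(b^2) = trace(b)*trace(b) - trace(1)   [square of b] = y^2 - 2
trace(b^3) = trace(b)*trace(b^2) - trace(b)   [square of b] = y^3 - 3*y
trace(b a b) = trace(b)*trace(a b) - trace(a)   [square of b] = y*z - x
trace(b^3 a) = trace(b)*trace(b a b) - trace(b a)   [square of b] = y^2*z - x*y - z
trace(b a^-1 b^2) = trace(b^3)*trace(a) - trace(b^3 a)   [inverse elimination on a] = x*y^3 - y^2*z - 2*x*y + z
trace(a b a b) = trace(b a)*trace(b a) - trace(1)   [split at a repeated b] = z^2 - 2
trace(a b a) = trace(a)*trace(b a) - trace(b)   [square of a] = x*z - y
trace(b^2 a b a) = trace(b)*trace(a b a b) - trace(a b a)   [square of b] = y*z^2 - x*z - y
trace(b a^-1 b^2 a) = trace(b^2 a b)*trace(a) - trace(b^2 a b a)   [inverse elimination on a] = x*y^2*z - x^2*y - y*z^2 + y
trace(b a^-1 b^2 a^-1) = trace(b a^-1 b^2)*trace(a) - trace(b a^-1 b^2 a)   [inverse elimination on a] = x^2*y^3 - 2*x*y^2*z - x^2*y + y*z^2 + x*z - y
trace(a^-1 b a^-1 b^2 a^-1) = trace(b a^-1 b^2 a^-1)*trace(a) - trace(b a^-1 b^2)   [inverse elimination on a] = x^3*y^3 - 2*x^2*y^2*z - x^3*y - x*y^3 + x*y*z^2 + x^2*z + y^2*z + x*y - z
trace(b^4) = trace(b)*trace(b^3) - trace(b^2)   [square of b] = y^4 - 4*y^2 + 2
trace(b^4 a) = trace(b)*trace(b^2 a b) - trace(b^2 a)   [square of b] = y^3*z - x*y^2 - 2*y*z + x
trace(b^3 a^-1 b) = trace(b^4)*trace(a) - trace(b^4 a)   [inverse elimination on a] = x*y^4 - y^3*z - 3*x*y^2 + 2*y*z + x
trace(b a b^3 a) = trace(b)*trace(a b a b^2) - trace(a b a b)   [square of b] = y^2*z^2 - x*y*z - y^2 - z^2 + 2
trace(b^3 a^-1 b a) = trace(b a b^3)*trace(a) - trace(b a b^3 a)   [inverse elimination on a] = x*y^3*z - x^2*y^2 - y^2*z^2 - x*y*z + x^2 + y^2 + z^2 - 2
trace(b^2 a^-1 b a^-1 b) = trace(b^3 a^-1 b)*trace(a) - trace(b^3 a^-1 b a)   [inverse elimination on a] = x^2*y^4 - 2*x*y^3*z - 2*x^2*y^2 + y^2*z^2 + 3*x*y*z - y^2 - z^2 + 2
trace(a^2) = trace(a)*trace(a) - trace(1)   [square of a] = x^2 - 2
trace(a b^2 a) = trace(b)*trace(a^2 b) - trace(a^2)   [square of b] = x*y*z - x^2 - y^2 + 2
trace(b^2 a b^2 a) = trace(b)*trace(a b^2 a b) - trace(a b^2 a)   [square of b] = y^2*z^2 - 2*x*y*z + x^2 - 2
trace(b a b^2 a^-1 b) = trace(b^2 a b^2)*trace(a) - trace(b^2 a b^2 a)   [inverse elimination on a] = x*y^3*z - x^2*y^2 - y^2*z^2 + 2
trace(a b a b a b) = trace(a b a b)*trace(a b) - trace(b a)   [split at a repeated a] = z^3 - 3*z
trace(a b a b a) = trace(a)*trace(b a b a) - trace(b a b)   [square of a] = x*z^2 - y*z - x
trace(b a b a b^2 a) = trace(b)*trace(a b a b a b) - trace(a b a b a)   [square of b] = y*z^3 - x*z^2 - 2*y*z + x
trace(b a b^2 a^-1 b a) = trace(b a b a b^2)*trace(a) - trace(b a b a b^2 a)   [inverse elimination on a] = x*y^2*z^2 - x^2*y*z - y*z^3 - x*y^2 + 2*y*z + x
trace(b^2 a^-1 b a^-1 b a) = trace(b a b^2 a^-1 b)*trace(a) - trace(b a b^2 a^-1 b a)   [inverse elimination on a] = x^2*y^3*z - x^3*y^2 - 2*x*y^2*z^2 + x^2*y*z + y*z^3 + x*y^2 - 2*y*z + x
trace(a^-1 b a^-1 b^2 a^-1 b) = trace(b^2 a^-1 b a^-1 b)*trace(a) - trace(b^2 a^-1 b a^-1 b a)   [inverse elimination on a] = x^3*y^4 - 3*x^2*y^3*z - x^3*y^2 + 3*x*y^2*z^2 + 2*x^2*y*z - y*z^3 - 2*x*y^2 - x*z^2 + 2*y*z + x
trace(b a^-1 b^2 a^-1 b^-1 a^-1) = trace(a^-1 b a^-1 b^2 a^-1)*trace(b) - trace(a^-1 b a^-1 b^2 a^-1 b)   [inverse elimination on b] = x^2*y^3*z - x*y^4 - 2*x*y^2*z^2 - x^2*y*z + y^3*z + y*z^3 + 3*x*y^2 + x*z^2 - 3*y*z - x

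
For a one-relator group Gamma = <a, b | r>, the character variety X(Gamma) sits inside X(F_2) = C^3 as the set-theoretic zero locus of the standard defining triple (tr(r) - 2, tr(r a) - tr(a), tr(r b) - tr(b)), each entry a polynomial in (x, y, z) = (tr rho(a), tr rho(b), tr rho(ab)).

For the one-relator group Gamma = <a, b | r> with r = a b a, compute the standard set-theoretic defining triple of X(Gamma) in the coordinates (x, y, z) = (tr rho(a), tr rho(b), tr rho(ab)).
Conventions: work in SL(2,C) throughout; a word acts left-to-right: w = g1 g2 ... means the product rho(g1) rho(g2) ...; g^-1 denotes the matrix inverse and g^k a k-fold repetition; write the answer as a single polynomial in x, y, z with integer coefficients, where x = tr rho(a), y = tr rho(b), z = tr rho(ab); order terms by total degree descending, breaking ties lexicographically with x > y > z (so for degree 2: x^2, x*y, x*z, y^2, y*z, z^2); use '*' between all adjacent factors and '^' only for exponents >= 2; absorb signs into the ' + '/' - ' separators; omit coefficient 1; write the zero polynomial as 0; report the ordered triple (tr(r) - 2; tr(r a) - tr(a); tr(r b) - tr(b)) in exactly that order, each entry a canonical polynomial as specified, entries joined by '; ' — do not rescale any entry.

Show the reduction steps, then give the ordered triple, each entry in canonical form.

trace(a b a) = trace(a) trace(b a) - trace(b)  (reduce the a square) = x*z - y
trace(a b a^2) = trace(a) trace(a b a) - trace(a b) = x^2*z - x*y - z
trace(a b a b) = trace(a b) trace(a b) - trace(1)   [split at a repeated a] = z^2 - 2
assemble the triple (trace(r) - 2; trace(r a) - x; trace(r b) - y)

x*z - y - 2; x^2*z - x*y - x - z; z^2 - y - 2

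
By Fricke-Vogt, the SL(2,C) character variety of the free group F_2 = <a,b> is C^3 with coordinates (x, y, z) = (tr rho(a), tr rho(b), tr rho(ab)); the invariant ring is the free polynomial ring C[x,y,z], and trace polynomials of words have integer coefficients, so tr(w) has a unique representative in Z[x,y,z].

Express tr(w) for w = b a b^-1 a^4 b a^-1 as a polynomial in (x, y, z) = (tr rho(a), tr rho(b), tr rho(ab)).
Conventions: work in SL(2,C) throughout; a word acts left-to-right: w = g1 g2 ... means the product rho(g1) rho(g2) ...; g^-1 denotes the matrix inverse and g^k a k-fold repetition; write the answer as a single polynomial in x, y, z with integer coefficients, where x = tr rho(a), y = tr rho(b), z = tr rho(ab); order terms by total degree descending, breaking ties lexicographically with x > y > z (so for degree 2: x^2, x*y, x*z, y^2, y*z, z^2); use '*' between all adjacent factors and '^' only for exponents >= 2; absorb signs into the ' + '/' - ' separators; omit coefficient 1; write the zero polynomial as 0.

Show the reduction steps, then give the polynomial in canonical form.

x^5*y^2*z - x^6*y - x^4*y^3 - 2*x^4*y*z^2 + x^5*z - x^3*y^2*z + x^3*z^3 + 6*x^4*y + 2*x^2*y^3 + 4*x^2*y*z^2 - 5*x^3*z - 2*x*y^2*z - 2*x*z^3 - 9*x^2*y + 6*x*z + y

reduce: tr(a^2 b) = tr(a)*tr(b a) - tr(b)  (reduce the a square) = x*z - y
so tr(a^2) = tr(a)*tr(a) - tr(1)  (reduce the a square) = x^2 - 2
so tr(b^2 a^2) = tr(b)*tr(a^2 b) - tr(a^2)  (reduce the b square) = x*y*z - x^2 - y^2 + 2
so tr(b^2 a) = tr(b)*tr(a b) - tr(a)  (reduce the b square) = y*z - x
tr(a^2 b^2 a) = tr(a)*tr(b^2 a^2) - tr(b^2 a)  (reduce the a square) = x^2*y*z - x^3 - x*y^2 - y*z + 3*x
reduce: tr(a b^2 a^3) = tr(a)*tr(a^2 b^2 a) - tr(a^2 b^2)  (reduce the a square) = x^3*y*z - x^4 - x^2*y^2 - 2*x*y*z + 4*x^2 + y^2 - 2
tr(b a^5 b) = tr(a)*tr(a b^2 a^3) - tr(a b^2 a^2)  (reduce the a square) = x^4*y*z - x^5 - x^3*y^2 - 3*x^2*y*z + 5*x^3 + 2*x*y^2 + y*z - 5*x
tr(b a b a) = tr(b a)*tr(b a) - tr(1)  (split on b) = z^2 - 2
tr(b a b a^2) = tr(a)*tr(b a b a) - tr(b a b)  (reduce the a square) = x*z^2 - y*z - x
so tr(b a b a^3) = tr(a)*tr(b a b a^2) - tr(b a b a)  (reduce the a square) = x^2*z^2 - x*y*z - x^2 - z^2 + 2
tr(b a b a^4) = tr(a)*tr(b a b a^3) - tr(b a b a^2)  (reduce the a square) = x^3*z^2 - x^2*y*z - x^3 - 2*x*z^2 + y*z + 3*x
tr(b a^5 b a) = tr(a)*tr(b a b a^4) - tr(b a b a^3)  (reduce the a square) = x^4*z^2 - x^3*y*z - x^4 - 3*x^2*z^2 + 2*x*y*z + 4*x^2 + z^2 - 2
so tr(a^4 b a^-1 b a) = tr(b a^5 b)*tr(a) - tr(b a^5 b a)  (eliminate a^-1) = x^5*y*z - x^6 - x^4*y^2 - x^4*z^2 - 2*x^3*y*z + 6*x^4 + 2*x^2*y^2 + 3*x^2*z^2 - x*y*z - 9*x^2 - z^2 + 2
tr(a^2 b a) = tr(a)*tr(a b a) - tr(a b)  (reduce the a square) = x^2*z - x*y - z
reduce: tr(a b a^3) = tr(a)*tr(a^2 b a) - tr(a^2 b)  (reduce the a square) = x^3*z - x^2*y - 2*x*z + y
reduce: tr(b^2 a b a^3) = tr(b)*tr(a b a^3 b) - tr(a b a^3)  (reduce the b square) = x^2*y*z^2 - x^3*z - x*y^2*z - y*z^2 + 2*x*z + y
so tr(b^2 a b a) = tr(b)*tr(a b a b) - tr(a b a)  (reduce the b square) = y*z^2 - x*z - y
tr(b^2 a b) = tr(b)*tr(b a b) - tr(b a)  (reduce the b square) = y^2*z - x*y - z
tr(b^2 a b a^2) = tr(a)*tr(b^2 a b a) - tr(b^2 a b)  (reduce the a square) = x*y*z^2 - x^2*z - y^2*z + z
tr(b a b a^4 b) = tr(a)*tr(b^2 a b a^3) - tr(b^2 a b a^2)  (reduce the a square) = x^3*y*z^2 - x^4*z - x^2*y^2*z - 2*x*y*z^2 + 3*x^2*z + y^2*z + x*y - z
tr(b a b a b a) = tr(a b)*tr(a b a b) - tr(a^-1 b^-1)  (split on a) = z^3 - 3*z
tr(b a b a b a^2) = tr(a)*tr(b a b a b a) - tr(b a b a b)  (reduce the a square) = x*z^3 - y*z^2 - 2*x*z + y
reduce: tr(a^2 b a b a b a) = tr(a)*tr(b a b a b a^2) - tr(b a b a b a)  (reduce the a square) = x^2*z^3 - x*y*z^2 - 2*x^2*z - z^3 + x*y + 3*z
tr(b a b a^4 b a) = tr(a)*tr(a^2 b a b a b a) - tr(a^2 b a b a b)  (reduce the a square) = x^3*z^3 - x^2*y*z^2 - 2*x^3*z - 2*x*z^3 + x^2*y + y*z^2 + 5*x*z - y
tr(a^4 b a^-1 b a b) = tr(b a b a^4 b)*tr(a) - tr(b a b a^4 b a)  (eliminate a^-1) = x^4*y*z^2 - x^5*z - x^3*y^2*z - x^3*z^3 - x^2*y*z^2 + 5*x^3*z + x*y^2*z + 2*x*z^3 - y*z^2 - 6*x*z + y
tr(b a b^-1 a^4 b a^-1) = tr(a^4 b a^-1 b a)*tr(b) - tr(a^4 b a^-1 b a b)  (eliminate b^-1) = x^5*y^2*z - x^6*y - x^4*y^3 - 2*x^4*y*z^2 + x^5*z - x^3*y^2*z + x^3*z^3 + 6*x^4*y + 2*x^2*y^3 + 4*x^2*y*z^2 - 5*x^3*z - 2*x*y^2*z - 2*x*z^3 - 9*x^2*y + 6*x*z + y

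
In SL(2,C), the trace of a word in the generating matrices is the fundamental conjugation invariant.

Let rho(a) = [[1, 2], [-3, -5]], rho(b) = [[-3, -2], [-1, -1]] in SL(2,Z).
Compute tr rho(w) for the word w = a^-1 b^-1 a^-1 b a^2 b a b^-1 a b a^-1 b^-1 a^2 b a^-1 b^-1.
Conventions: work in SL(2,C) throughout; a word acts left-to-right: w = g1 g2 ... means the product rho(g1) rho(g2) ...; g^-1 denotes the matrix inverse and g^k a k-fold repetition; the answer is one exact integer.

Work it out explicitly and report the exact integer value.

rho(a^-1) = [[-5, -2], [3, 1]]
... * rho(b^-1) = [[-1, 2], [1, -3]]  ->  [[3, -4], [-2, 3]]
... * rho(a^-1) = [[-5, -2], [3, 1]]  ->  [[-27, -10], [19, 7]]
... * rho(b) = [[-3, -2], [-1, -1]]  ->  [[91, 64], [-64, -45]]
... * rho(a) = [[1, 2], [-3, -5]]  ->  [[-101, -138], [71, 97]]
... * rho(a) = [[1, 2], [-3, -5]]  ->  [[313, 488], [-220, -343]]
... * rho(b) = [[-3, -2], [-1, -1]]  ->  [[-1427, -1114], [1003, 783]]
... * rho(a) = [[1, 2], [-3, -5]]  ->  [[1915, 2716], [-1346, -1909]]
... * rho(b^-1) = [[-1, 2], [1, -3]]  ->  [[801, -4318], [-563, 3035]]
... * rho(a) = [[1, 2], [-3, -5]]  ->  [[13755, 23192], [-9668, -16301]]
... * rho(b) = [[-3, -2], [-1, -1]]  ->  [[-64457, -50702], [45305, 35637]]
... * rho(a^-1) = [[-5, -2], [3, 1]]  ->  [[170179, 78212], [-119614, -54973]]
... * rho(b^-1) = [[-1, 2], [1, -3]]  ->  [[-91967, 105722], [64641, -74309]]
... * rho(a) = [[1, 2], [-3, -5]]  ->  [[-409133, -712544], [287568, 500827]]
... * rho(a) = [[1, 2], [-3, -5]]  ->  [[1728499, 2744454], [-1214913, -1928999]]
... * rho(b) = [[-3, -2], [-1, -1]]  ->  [[-7929951, -6201452], [5573738, 4358825]]
... * rho(a^-1) = [[-5, -2], [3, 1]]  ->  [[21045399, 9658450], [-14792215, -6788651]]
... * rho(b^-1) = [[-1, 2], [1, -3]]  ->  [[-11386949, 13115448], [8003564, -9218477]]
tr = -11386949 + -9218477 = -20605426

-20605426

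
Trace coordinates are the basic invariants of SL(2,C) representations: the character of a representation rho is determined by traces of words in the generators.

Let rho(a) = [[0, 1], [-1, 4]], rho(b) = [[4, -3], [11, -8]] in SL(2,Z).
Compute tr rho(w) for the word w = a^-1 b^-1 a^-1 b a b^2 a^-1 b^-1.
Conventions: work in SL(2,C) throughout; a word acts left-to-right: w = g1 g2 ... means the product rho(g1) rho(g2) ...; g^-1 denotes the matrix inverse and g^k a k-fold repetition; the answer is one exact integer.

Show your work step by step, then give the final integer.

rho(a^-1) = [[4, -1], [1, 0]]
... * rho(b^-1) = [[-8, 3], [-11, 4]]  ->  [[-21, 8], [-8, 3]]
... * rho(a^-1) = [[4, -1], [1, 0]]  ->  [[-76, 21], [-29, 8]]
... * rho(b) = [[4, -3], [11, -8]]  ->  [[-73, 60], [-28, 23]]
... * rho(a) = [[0, 1], [-1, 4]]  ->  [[-60, 167], [-23, 64]]
... * rho(b) = [[4, -3], [11, -8]]  ->  [[1597, -1156], [612, -443]]
... * rho(b) = [[4, -3], [11, -8]]  ->  [[-6328, 4457], [-2425, 1708]]
... * rho(a^-1) = [[4, -1], [1, 0]]  ->  [[-20855, 6328], [-7992, 2425]]
... * rho(b^-1) = [[-8, 3], [-11, 4]]  ->  [[97232, -37253], [37261, -14276]]
tr = 97232 + -14276 = 82956

82956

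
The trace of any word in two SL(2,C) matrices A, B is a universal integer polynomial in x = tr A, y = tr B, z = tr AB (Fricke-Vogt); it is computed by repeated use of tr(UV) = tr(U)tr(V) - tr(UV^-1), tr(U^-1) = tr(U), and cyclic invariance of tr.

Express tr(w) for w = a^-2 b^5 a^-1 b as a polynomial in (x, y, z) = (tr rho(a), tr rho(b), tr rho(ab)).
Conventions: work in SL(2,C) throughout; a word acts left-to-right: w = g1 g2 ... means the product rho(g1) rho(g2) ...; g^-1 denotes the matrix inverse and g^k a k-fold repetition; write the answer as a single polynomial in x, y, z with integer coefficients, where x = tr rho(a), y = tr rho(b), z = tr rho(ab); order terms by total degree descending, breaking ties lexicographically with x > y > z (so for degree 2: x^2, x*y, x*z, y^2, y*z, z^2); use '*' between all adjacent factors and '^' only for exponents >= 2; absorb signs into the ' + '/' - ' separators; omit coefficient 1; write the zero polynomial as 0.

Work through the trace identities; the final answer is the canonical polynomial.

x^3*y^6 - 2*x^2*y^5*z - 4*x^3*y^4 - x*y^6 + x*y^4*z^2 + 7*x^2*y^3*z + y^5*z + 3*x^3*y^2 + 4*x*y^4 - 3*x*y^2*z^2 - 4*x^2*y*z - 4*y^3*z - 2*x*y^2 + x*z^2 + 3*y*z - x

trace(b^2) = trace(b)*trace(b) - trace(1) = y^2 - 2
trace(b^3) = trace(b)*trace(b^2) - trace(b) = y^3 - 3*y
trace(b^4) = trace(b)*trace(b^3) - trace(b^2) = y^4 - 4*y^2 + 2
trace(b^5) = trace(b)*trace(b^4) - trace(b^3) = y^5 - 5*y^3 + 5*y
trace(b^6) = trace(b)*trace(b^5) - trace(b^4) = y^6 - 6*y^4 + 9*y^2 - 2
trace(b a b) = trace(b)*trace(a b) - trace(a) = y*z - x
trace(b a b^2) = trace(b)*trace(b a b) - trace(b a) = y^2*z - x*y - z
trace(b a b^3) = trace(b)*trace(b a b^2) - trace(b a b) = y^3*z - x*y^2 - 2*y*z + x
trace(a b^5) = trace(b)*trace(b a b^3) - trace(b a b^2) = y^4*z - x*y^3 - 3*y^2*z + 2*x*y + z
trace(b^6 a) = trace(b)*trace(a b^5) - trace(a b^4) = y^5*z - x*y^4 - 4*y^3*z + 3*x*y^2 + 3*y*z - x
trace(a^-1 b^6) = trace(b^6)*trace(a) - trace(b^6 a) = x*y^6 - y^5*z - 5*x*y^4 + 4*y^3*z + 6*x*y^2 - 3*y*z - x
trace(b a^-2 b^5) = trace(a^-1 b^6)*trace(a) - trace(a^-1 b^6 a) = x^2*y^6 - x*y^5*z - 5*x^2*y^4 - y^6 + 4*x*y^3*z + 6*x^2*y^2 + 6*y^4 - 3*x*y*z - x^2 - 9*y^2 + 2
trace(a b a b) = trace(b a)*trace(b a) - trace(1) = z^2 - 2
trace(a b a) = trace(a)*trace(b a) - trace(b) = x*z - y
trace(b a b a b) = trace(b)*trace(a b a b) - trace(a b a) = y*z^2 - x*z - y
trace(b a b a b^2) = trace(b)*trace(b a b a b) - trace(b a b a) = y^2*z^2 - x*y*z - y^2 - z^2 + 2
trace(b^2 a b a b^2) = trace(b)*trace(b a b a b^2) - trace(b a b a b) = y^3*z^2 - x*y^2*z - y^3 - 2*y*z^2 + x*z + 3*y
trace(b^5 a b a) = trace(b)*trace(b^2 a b a b^2) - trace(b^2 a b a b) = y^4*z^2 - x*y^3*z - y^4 - 3*y^2*z^2 + 2*x*y*z + 4*y^2 + z^2 - 2
trace(a^-1 b^5 a b) = trace(b^5 a b)*trace(a) - trace(b^5 a b a) = x*y^5*z - x^2*y^4 - y^4*z^2 - 3*x*y^3*z + 3*x^2*y^2 + y^4 + 3*y^2*z^2 + x*y*z - x^2 - 4*y^2 - z^2 + 2
trace(b a^-2 b^5 a) = trace(a^-1 b^5 a b)*trace(a) - trace(a^-1 b^5 a b a) = x^2*y^5*z - x^3*y^4 - x*y^4*z^2 - 3*x^2*y^3*z - y^5*z + 3*x^3*y^2 + 2*x*y^4 + 3*x*y^2*z^2 + x^2*y*z + 4*y^3*z - x^3 - 7*x*y^2 - x*z^2 - 3*y*z + 3*x
trace(a^-2 b^5 a^-1 b) = trace(b a^-2 b^5)*trace(a) - trace(b a^-2 b^5 a) = x^3*y^6 - 2*x^2*y^5*z - 4*x^3*y^4 - x*y^6 + x*y^4*z^2 + 7*x^2*y^3*z + y^5*z + 3*x^3*y^2 + 4*x*y^4 - 3*x*y^2*z^2 - 4*x^2*y*z - 4*y^3*z - 2*x*y^2 + x*z^2 + 3*y*z - x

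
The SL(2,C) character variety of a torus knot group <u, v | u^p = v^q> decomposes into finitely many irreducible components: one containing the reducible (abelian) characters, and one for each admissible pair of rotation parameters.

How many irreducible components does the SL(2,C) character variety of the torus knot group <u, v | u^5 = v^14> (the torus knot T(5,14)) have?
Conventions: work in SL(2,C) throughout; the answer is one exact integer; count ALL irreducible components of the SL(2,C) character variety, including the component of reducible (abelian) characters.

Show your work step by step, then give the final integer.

27

For T(5,14): irreducibility forces the central element u^5 = v^14 to one of +I, -I.
This locks tr(u) to 2*cos(pi*alpha/5), alpha in 1..4, and tr(v) to 2*cos(pi*beta/14), beta in 1..13, on each component of irreducible characters.
u^5 = (-1)^alpha I and v^14 = (-1)^beta I must agree, so alpha and beta have equal parity.
Counting: 2 odd alphas x 7 odd betas + 2 even alphas x 6 even betas = 14 + 12 = 26.
That is 26 components of irreducible characters, and with the reducible (abelian) component the total is 27.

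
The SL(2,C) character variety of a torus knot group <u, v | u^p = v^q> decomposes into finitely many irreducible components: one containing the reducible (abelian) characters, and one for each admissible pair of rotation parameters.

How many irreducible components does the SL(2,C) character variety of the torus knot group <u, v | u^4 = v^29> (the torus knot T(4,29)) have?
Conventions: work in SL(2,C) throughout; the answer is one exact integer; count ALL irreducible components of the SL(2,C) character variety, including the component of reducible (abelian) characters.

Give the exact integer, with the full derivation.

43

Gamma = < u, v | u^4 = v^29 > (torus knot T(4,29)); the central element u^4 = v^29 acts as +I or -I in any irreducible SL(2,C) representation.
So on each irreducible component the traces are pinned: tr(u) = 2*cos(pi*alpha/4) with 1 <= alpha <= 3, tr(v) = 2*cos(pi*beta/29) with 1 <= beta <= 28.
Consistency of u^4 = (-1)^alpha I with v^29 = (-1)^beta I forces alpha = beta (mod 2).
count pairs: odd alpha (2 choices) x odd beta (14), plus even alpha (1) x even beta (14): 2*14 + 1*14 = 42.
That is 42 components of irreducible characters, and with the reducible (abelian) component the total is 43.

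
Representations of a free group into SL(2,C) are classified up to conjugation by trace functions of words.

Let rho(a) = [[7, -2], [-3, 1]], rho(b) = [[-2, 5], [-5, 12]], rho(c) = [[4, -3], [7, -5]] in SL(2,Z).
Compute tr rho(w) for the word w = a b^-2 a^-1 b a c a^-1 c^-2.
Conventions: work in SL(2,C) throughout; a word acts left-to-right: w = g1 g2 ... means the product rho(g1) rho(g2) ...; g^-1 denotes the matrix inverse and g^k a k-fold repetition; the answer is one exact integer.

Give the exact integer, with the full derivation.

rho(a) = [[7, -2], [-3, 1]]
... * rho(b^-1) = [[12, -5], [5, -2]]  ->  [[74, -31], [-31, 13]]
... * rho(b^-1) = [[12, -5], [5, -2]]  ->  [[733, -308], [-307, 129]]
... * rho(a^-1) = [[1, 2], [3, 7]]  ->  [[-191, -690], [80, 289]]
... * rho(b) = [[-2, 5], [-5, 12]]  ->  [[3832, -9235], [-1605, 3868]]
... * rho(a) = [[7, -2], [-3, 1]]  ->  [[54529, -16899], [-22839, 7078]]
... * rho(c) = [[4, -3], [7, -5]]  ->  [[99823, -79092], [-41810, 33127]]
... * rho(a^-1) = [[1, 2], [3, 7]]  ->  [[-137453, -353998], [57571, 148269]]
... * rho(c^-1) = [[-5, 3], [-7, 4]]  ->  [[3165251, -1828351], [-1325738, 765789]]
... * rho(c^-1) = [[-5, 3], [-7, 4]]  ->  [[-3027798, 2182349], [1268167, -914058]]
tr = -3027798 + -914058 = -3941856

-3941856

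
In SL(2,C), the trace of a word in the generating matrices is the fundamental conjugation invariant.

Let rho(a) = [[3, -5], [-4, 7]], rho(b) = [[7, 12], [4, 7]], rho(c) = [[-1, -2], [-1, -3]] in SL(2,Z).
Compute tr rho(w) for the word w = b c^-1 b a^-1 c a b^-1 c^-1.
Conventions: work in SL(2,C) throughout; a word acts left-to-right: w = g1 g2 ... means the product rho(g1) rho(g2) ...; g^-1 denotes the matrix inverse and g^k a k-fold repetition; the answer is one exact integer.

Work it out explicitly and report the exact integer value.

rho(b) = [[7, 12], [4, 7]]
... * rho(c^-1) = [[-3, 2], [1, -1]]  ->  [[-9, 2], [-5, 1]]
... * rho(b) = [[7, 12], [4, 7]]  ->  [[-55, -94], [-31, -53]]
... * rho(a^-1) = [[7, 5], [4, 3]]  ->  [[-761, -557], [-429, -314]]
... * rho(c) = [[-1, -2], [-1, -3]]  ->  [[1318, 3193], [743, 1800]]
... * rho(a) = [[3, -5], [-4, 7]]  ->  [[-8818, 15761], [-4971, 8885]]
... * rho(b^-1) = [[7, -12], [-4, 7]]  ->  [[-124770, 216143], [-70337, 121847]]
... * rho(c^-1) = [[-3, 2], [1, -1]]  ->  [[590453, -465683], [332858, -262521]]
tr = 590453 + -262521 = 327932

327932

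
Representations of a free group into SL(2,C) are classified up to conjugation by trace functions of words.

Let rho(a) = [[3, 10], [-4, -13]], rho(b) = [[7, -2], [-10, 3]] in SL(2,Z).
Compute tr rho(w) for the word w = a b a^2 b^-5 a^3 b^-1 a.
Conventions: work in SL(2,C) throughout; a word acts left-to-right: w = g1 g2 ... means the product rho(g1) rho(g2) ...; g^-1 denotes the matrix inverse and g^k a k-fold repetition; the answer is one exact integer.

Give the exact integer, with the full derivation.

-1382951394110

rho(a) = [[3, 10], [-4, -13]]
... * rho(b) = [[7, -2], [-10, 3]]  ->  [[-79, 24], [102, -31]]
... * rho(a) = [[3, 10], [-4, -13]]  ->  [[-333, -1102], [430, 1423]]
... * rho(a) = [[3, 10], [-4, -13]]  ->  [[3409, 10996], [-4402, -14199]]
... * rho(b^-1) = [[3, 2], [10, 7]]  ->  [[120187, 83790], [-155196, -108197]]
... * rho(b^-1) = [[3, 2], [10, 7]]  ->  [[1198461, 826904], [-1547558, -1067771]]
... * rho(b^-1) = [[3, 2], [10, 7]]  ->  [[11864423, 8185250], [-15320384, -10569513]]
... * rho(b^-1) = [[3, 2], [10, 7]]  ->  [[117445769, 81025596], [-151656282, -104627359]]
... * rho(b^-1) = [[3, 2], [10, 7]]  ->  [[1162593267, 802070710], [-1501242436, -1035704077]]
... * rho(a) = [[3, 10], [-4, -13]]  ->  [[279496961, 1199013440], [-360911000, -1548271359]]
... * rho(a) = [[3, 10], [-4, -13]]  ->  [[-3957562877, -12792205110], [5110352436, 16518417667]]
... * rho(a) = [[3, 10], [-4, -13]]  ->  [[39296131809, 126723037660], [-50742613360, -163635905311]]
... * rho(b^-1) = [[3, 2], [10, 7]]  ->  [[1385118772027, 965653527238], [-1788586893190, -1246936563897]]
... * rho(a) = [[3, 10], [-4, -13]]  ->  [[292742207129, 1297691866176], [-378014423982, -1675693601239]]
tr = 292742207129 + -1675693601239 = -1382951394110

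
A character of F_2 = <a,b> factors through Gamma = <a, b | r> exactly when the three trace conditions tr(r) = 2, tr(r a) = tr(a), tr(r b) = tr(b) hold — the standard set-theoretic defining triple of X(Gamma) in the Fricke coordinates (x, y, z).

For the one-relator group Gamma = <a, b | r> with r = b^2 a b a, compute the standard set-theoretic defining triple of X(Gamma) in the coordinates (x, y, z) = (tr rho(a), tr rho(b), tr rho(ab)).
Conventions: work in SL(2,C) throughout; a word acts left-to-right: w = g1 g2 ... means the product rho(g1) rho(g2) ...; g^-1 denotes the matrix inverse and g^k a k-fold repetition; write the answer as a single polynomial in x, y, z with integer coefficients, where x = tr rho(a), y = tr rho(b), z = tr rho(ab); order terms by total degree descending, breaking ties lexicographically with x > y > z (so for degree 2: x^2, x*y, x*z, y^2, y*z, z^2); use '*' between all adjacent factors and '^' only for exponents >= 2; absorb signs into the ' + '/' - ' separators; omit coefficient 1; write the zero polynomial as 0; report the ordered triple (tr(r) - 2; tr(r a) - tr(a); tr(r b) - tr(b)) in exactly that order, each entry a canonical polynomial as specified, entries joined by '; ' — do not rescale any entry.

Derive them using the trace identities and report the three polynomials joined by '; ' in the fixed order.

y*z^2 - x*z - y - 2; x*y*z^2 - x^2*z - y^2*z - x + z; y^2*z^2 - x*y*z - y^2 - z^2 - y + 2

next, trace(a b a b) = trace(b a) trace(b a) - trace(1)   [split at a repeated b] = z^2 - 2
trace(a b a) = trace(a) trace(b a) - trace(b)   [square of a] = x*z - y
trace(b^2 a b a) = trace(b) trace(a b a b) - trace(a b a)   [square of b] = y*z^2 - x*z - y
next, trace(b a b) = trace(b) trace(a b) - trace(a) = y*z - x
and trace(a b a^2 b) = trace(a) trace(b a b a) - trace(b a b) = x*z^2 - y*z - x
next, trace(a b a^2) = trace(a) trace(a b a) - trace(a b) = x^2*z - x*y - z
and trace(b^2 a b a^2) = trace(b) trace(a b a^2 b) - trace(a b a^2) = x*y*z^2 - x^2*z - y^2*z + z
next, trace(b^2 a b a b) = trace(b) trace(b a b a b) - trace(b a b a)   [square of b] = y^2*z^2 - x*y*z - y^2 - z^2 + 2
assemble the triple (trace(r) - 2; trace(r a) - x; trace(r b) - y)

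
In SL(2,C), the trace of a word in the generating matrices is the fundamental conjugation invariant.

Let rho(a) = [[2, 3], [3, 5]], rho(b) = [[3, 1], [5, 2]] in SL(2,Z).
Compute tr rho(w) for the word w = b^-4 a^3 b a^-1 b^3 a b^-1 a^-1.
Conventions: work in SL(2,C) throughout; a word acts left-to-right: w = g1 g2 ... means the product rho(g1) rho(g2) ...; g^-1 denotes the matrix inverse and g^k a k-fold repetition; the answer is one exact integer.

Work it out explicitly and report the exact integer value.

rho(b^-1) = [[2, -1], [-5, 3]]
... * rho(b^-1) = [[2, -1], [-5, 3]]  ->  [[9, -5], [-25, 14]]
... * rho(b^-1) = [[2, -1], [-5, 3]]  ->  [[43, -24], [-120, 67]]
... * rho(b^-1) = [[2, -1], [-5, 3]]  ->  [[206, -115], [-575, 321]]
... * rho(a) = [[2, 3], [3, 5]]  ->  [[67, 43], [-187, -120]]
... * rho(a) = [[2, 3], [3, 5]]  ->  [[263, 416], [-734, -1161]]
... * rho(a) = [[2, 3], [3, 5]]  ->  [[1774, 2869], [-4951, -8007]]
... * rho(b) = [[3, 1], [5, 2]]  ->  [[19667, 7512], [-54888, -20965]]
... * rho(a^-1) = [[5, -3], [-3, 2]]  ->  [[75799, -43977], [-211545, 122734]]
... * rho(b) = [[3, 1], [5, 2]]  ->  [[7512, -12155], [-20965, 33923]]
... * rho(b) = [[3, 1], [5, 2]]  ->  [[-38239, -16798], [106720, 46881]]
... * rho(b) = [[3, 1], [5, 2]]  ->  [[-198707, -71835], [554565, 200482]]
... * rho(a) = [[2, 3], [3, 5]]  ->  [[-612919, -955296], [1710576, 2666105]]
... * rho(b^-1) = [[2, -1], [-5, 3]]  ->  [[3550642, -2252969], [-9909373, 6287739]]
... * rho(a^-1) = [[5, -3], [-3, 2]]  ->  [[24512117, -15157864], [-68410082, 42303597]]
tr = 24512117 + 42303597 = 66815714

66815714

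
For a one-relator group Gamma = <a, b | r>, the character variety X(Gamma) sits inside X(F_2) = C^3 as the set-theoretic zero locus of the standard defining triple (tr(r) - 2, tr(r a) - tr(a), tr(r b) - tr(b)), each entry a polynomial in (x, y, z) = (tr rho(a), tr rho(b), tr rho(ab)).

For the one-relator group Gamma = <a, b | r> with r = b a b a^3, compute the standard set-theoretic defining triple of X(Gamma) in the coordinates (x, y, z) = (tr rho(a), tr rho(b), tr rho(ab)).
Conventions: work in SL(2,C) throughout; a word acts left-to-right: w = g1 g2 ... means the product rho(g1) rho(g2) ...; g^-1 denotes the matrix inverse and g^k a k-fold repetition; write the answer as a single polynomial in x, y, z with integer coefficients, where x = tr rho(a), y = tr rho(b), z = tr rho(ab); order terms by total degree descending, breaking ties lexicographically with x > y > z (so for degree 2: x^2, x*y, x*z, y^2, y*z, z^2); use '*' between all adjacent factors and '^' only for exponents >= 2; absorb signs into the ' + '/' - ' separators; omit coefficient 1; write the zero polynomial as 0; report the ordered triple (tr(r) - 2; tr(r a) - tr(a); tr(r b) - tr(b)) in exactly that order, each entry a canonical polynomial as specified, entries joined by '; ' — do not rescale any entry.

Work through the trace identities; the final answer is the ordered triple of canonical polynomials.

next, tr(b a b a) = tr(a b) * tr(a b) - tr(1)   [split at repeated a] = z^2 - 2
and tr(b a b) = tr(b) * tr(a b) - tr(a) = y*z - x
tr(b a b a^2) = tr(a) * tr(b a b a) - tr(b a b) = x*z^2 - y*z - x
and tr(b a b a^3) = tr(a) * tr(b a b a^2) - tr(b a b a) = x^2*z^2 - x*y*z - x^2 - z^2 + 2
and tr(b a b a^4) = tr(a) * tr(a b a b a^2) - tr(a b a b a)   [square of a] = x^3*z^2 - x^2*y*z - x^3 - 2*x*z^2 + y*z + 3*x
tr(b a^2) = tr(a) * tr(b a) - tr(b)  (reduce the a square) = x*z - y
next, tr(a b a^2) = tr(a) * tr(b a^2) - tr(b a)  (reduce the a square) = x^2*z - x*y - z
tr(a b a^3) = tr(a) * tr(a b a^2) - tr(a b a)  (reduce the a square) = x^3*z - x^2*y - 2*x*z + y
tr(b a b a^3 b) = tr(b) * tr(a b a^3 b) - tr(a b a^3)  (reduce the b square) = x^2*y*z^2 - x^3*z - x*y^2*z - y*z^2 + 2*x*z + y
assemble the triple (tr(r) - 2; tr(r a) - x; tr(r b) - y)

x^2*z^2 - x*y*z - x^2 - z^2; x^3*z^2 - x^2*y*z - x^3 - 2*x*z^2 + y*z + 2*x; x^2*y*z^2 - x^3*z - x*y^2*z - y*z^2 + 2*x*z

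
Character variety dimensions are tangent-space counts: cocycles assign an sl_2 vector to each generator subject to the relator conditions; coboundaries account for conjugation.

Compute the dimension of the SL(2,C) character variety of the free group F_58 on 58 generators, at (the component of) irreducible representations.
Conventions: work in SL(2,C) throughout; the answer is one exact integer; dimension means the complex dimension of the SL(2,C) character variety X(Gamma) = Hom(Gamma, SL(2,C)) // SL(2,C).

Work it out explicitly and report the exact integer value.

Here Gamma is free of rank 58 — no relator constrains a cocycle.
Z^1(Gamma, Ad rho) = (sl_2)^58: a cocycle is a free choice of one sl_2 vector per generator, so dim Z^1 = 3*58 = 174.
Irreducibility makes the coboundary map sl_2 -> Z^1 injective (trivial centralizer), so dim B^1 = 3.
dim H^1 = 174 - 3 = 171, which is dim X.

171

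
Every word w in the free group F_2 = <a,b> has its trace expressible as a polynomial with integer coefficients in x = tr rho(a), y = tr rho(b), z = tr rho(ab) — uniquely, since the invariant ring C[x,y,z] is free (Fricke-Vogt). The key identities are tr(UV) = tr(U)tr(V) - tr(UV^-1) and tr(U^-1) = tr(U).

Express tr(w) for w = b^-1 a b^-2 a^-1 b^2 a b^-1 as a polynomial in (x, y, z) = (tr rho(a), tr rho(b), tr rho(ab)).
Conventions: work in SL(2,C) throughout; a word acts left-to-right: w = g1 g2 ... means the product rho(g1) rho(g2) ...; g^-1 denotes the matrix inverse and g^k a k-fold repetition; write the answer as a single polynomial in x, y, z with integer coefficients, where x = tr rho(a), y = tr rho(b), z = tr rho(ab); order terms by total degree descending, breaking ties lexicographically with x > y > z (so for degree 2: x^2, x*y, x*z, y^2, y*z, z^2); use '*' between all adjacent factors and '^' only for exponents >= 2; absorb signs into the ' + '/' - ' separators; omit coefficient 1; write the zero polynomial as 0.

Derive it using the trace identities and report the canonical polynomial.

next, tr(a b a) = tr(a)*tr(b a) - tr(b) = x*z - y
tr(a b a b) = tr(a b)*tr(a b) - tr(1) = z^2 - 2
next, tr(b a b^-1 a) = tr(a b a)*tr(b) - tr(a b a b) = x*y*z - y^2 - z^2 + 2
and tr(b^2 a) = tr(b)*tr(a b) - tr(a) = y*z - x
tr(b^2) = tr(b)*tr(b) - tr(1) = y^2 - 2
and tr(b^2 a^2) = tr(a)*tr(b^2 a) - tr(b^2) = x*y*z - x^2 - y^2 + 2
and tr(a b^2 a^2) = tr(a)*tr(b^2 a^2) - tr(b^2 a) = x^2*y*z - x^3 - x*y^2 - y*z + 3*x
next, tr(b a b^2 a) = tr(b)*tr(a b a b) - tr(a b a) = y*z^2 - x*z - y
and tr(b a b^2) = tr(b)*tr(b a b) - tr(b a) = y^2*z - x*y - z
next, tr(a b^2 a^2 b) = tr(a)*tr(b a b^2 a) - tr(b a b^2) = x*y*z^2 - x^2*z - y^2*z + z
and tr(a b^-1 a b^2 a) = tr(a b^2 a^2)*tr(b) - tr(a b^2 a^2 b) = x^2*y^2*z - x^3*y - x*y^3 - x*y*z^2 + x^2*z + 3*x*y - z
tr(a b a^2 b) = tr(a)*tr(b a b a) - tr(b a b) = x*z^2 - y*z - x
and tr(a b a^2) = tr(a)*tr(b a^2) - tr(b a) = x^2*z - x*y - z
and tr(a b^2 a b a) = tr(b)*tr(a b a^2 b) - tr(a b a^2) = x*y*z^2 - x^2*z - y^2*z + z
and tr(a b a b a b) = tr(a b)*tr(a b a b) - tr(a^-1 b^-1) = z^3 - 3*z
tr(a b^2 a b a b) = tr(b)*tr(a b a b a b) - tr(a b a b a) = y*z^3 - x*z^2 - 2*y*z + x
next, tr(a b^-1 a b^2 a b) = tr(a b^2 a b a)*tr(b) - tr(a b^2 a b a b) = x*y^2*z^2 - x^2*y*z - y^3*z - y*z^3 + x*z^2 + 3*y*z - x
and tr(b^2 a b^-1 a b^-1 a) = tr(a b^-1 a b^2 a)*tr(b) - tr(a b^-1 a b^2 a b) = x^2*y^3*z - x^3*y^2 - x*y^4 - 2*x*y^2*z^2 + 2*x^2*y*z + y^3*z + y*z^3 + 3*x*y^2 - x*z^2 - 4*y*z + x
tr(a^-1 b^2 a b^-1 a b^-1) = tr(b^2 a b^-1 a b^-1)*tr(a) - tr(b^2 a b^-1 a b^-1 a) = -x^2*y^3*z + x^3*y^2 + x*y^4 + 2*x*y^2*z^2 - x^2*y*z - y^3*z - y*z^3 - 4*x*y^2 + 4*y*z + x
tr(a b^-2 a^-1 b^2 a b^-1) = tr(a^-1 b^2 a b^-1 a b^-1)*tr(b) - tr(a^-1 b^2 a b^-1 a) = -x^2*y^4*z + x^3*y^3 + x*y^5 + 2*x*y^3*z^2 - x^2*y^2*z - y^4*z - y^2*z^3 - 4*x*y^3 + 4*y^2*z + x*y - z
and tr(b^-1 a^-1 b^2 a^2) = tr(b^2 a^2 b^-1)*tr(a) - tr(b^2 a^2 b^-1 a) = -x^2*y^2*z + x^3*y + x*y^3 + x*y*z^2 - 4*x*y + z
next, tr(a b^-2 a^-1 b^2 a) = tr(b^-1 a^-1 b^2 a^2)*tr(b) - tr(b^-1 a^-1 b^2 a^2 b) = -x^2*y^3*z + x^3*y^2 + x*y^4 + x*y^2*z^2 - 4*x*y^2 + x
and tr(b^-1 a b^-2 a^-1 b^2 a b^-1) = tr(a b^-2 a^-1 b^2 a b^-1)*tr(b) - tr(a b^-2 a^-1 b^2 a) = -x^2*y^5*z + x^3*y^4 + x*y^6 + 2*x*y^4*z^2 - y^5*z - y^3*z^3 - x^3*y^2 - 5*x*y^4 - x*y^2*z^2 + 4*y^3*z + 5*x*y^2 - y*z - x

-x^2*y^5*z + x^3*y^4 + x*y^6 + 2*x*y^4*z^2 - y^5*z - y^3*z^3 - x^3*y^2 - 5*x*y^4 - x*y^2*z^2 + 4*y^3*z + 5*x*y^2 - y*z - x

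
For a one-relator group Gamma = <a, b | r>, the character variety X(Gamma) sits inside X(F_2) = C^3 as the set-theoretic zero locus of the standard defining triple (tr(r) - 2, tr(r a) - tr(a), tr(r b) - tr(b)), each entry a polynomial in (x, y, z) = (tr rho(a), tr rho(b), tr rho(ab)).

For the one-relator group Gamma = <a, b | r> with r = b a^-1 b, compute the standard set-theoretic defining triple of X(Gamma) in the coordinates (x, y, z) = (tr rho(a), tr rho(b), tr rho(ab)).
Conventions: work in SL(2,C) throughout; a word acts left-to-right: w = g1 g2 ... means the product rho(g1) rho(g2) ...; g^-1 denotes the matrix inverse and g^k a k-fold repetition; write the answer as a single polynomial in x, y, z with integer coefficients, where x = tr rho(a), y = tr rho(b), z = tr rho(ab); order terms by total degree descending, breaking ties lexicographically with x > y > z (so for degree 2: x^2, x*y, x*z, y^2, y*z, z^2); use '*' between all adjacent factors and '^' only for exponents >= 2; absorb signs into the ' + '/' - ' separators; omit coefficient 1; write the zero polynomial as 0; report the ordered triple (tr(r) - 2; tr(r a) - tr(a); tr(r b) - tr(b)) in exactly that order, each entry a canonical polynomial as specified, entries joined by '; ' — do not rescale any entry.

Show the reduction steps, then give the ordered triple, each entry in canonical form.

reduce: tr(b^2) = tr(b) tr(b) - tr(1) = y^2 - 2
tr(b^2 a) = tr(b) tr(a b) - tr(a) = y*z - x
so tr(b a^-1 b) = tr(b^2) tr(a) - tr(b^2 a) = x*y^2 - y*z - x
tr(b a b a) = tr(b a) tr(b a) - tr(1) = z^2 - 2
tr(b a^-1 b a) = tr(b a b) tr(a) - tr(b a b a) = x*y*z - x^2 - z^2 + 2
tr(b^3) = tr(b) tr(b^2) - tr(b)  (reduce the b square) = y^3 - 3*y
so tr(b^3 a) = tr(b) tr(b a b) - tr(b a)  (reduce the b square) = y^2*z - x*y - z
tr(b a^-1 b^2) = tr(b^3) tr(a) - tr(b^3 a)  (eliminate a^-1) = x*y^3 - y^2*z - 2*x*y + z
assemble the triple (tr(r) - 2; tr(r a) - x; tr(r b) - y)

x*y^2 - y*z - x - 2; x*y*z - x^2 - z^2 - x + 2; x*y^3 - y^2*z - 2*x*y - y + z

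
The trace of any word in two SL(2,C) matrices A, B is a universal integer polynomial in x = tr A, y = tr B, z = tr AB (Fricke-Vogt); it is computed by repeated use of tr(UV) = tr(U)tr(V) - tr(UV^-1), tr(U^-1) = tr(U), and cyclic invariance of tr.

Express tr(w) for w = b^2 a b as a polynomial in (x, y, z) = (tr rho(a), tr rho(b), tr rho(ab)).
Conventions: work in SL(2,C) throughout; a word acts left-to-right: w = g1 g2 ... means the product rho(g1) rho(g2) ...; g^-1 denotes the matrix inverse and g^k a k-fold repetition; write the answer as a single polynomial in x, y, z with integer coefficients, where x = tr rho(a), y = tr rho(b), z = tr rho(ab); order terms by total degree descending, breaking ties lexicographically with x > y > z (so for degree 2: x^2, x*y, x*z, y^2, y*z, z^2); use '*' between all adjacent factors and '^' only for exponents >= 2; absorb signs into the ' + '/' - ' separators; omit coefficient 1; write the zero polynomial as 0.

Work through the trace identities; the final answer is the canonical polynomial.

y^2*z - x*y - z

so tr(b a b) = tr(b) * tr(a b) - tr(a) = y*z - x
so tr(b^2 a b) = tr(b) * tr(b a b) - tr(b a) = y^2*z - x*y - z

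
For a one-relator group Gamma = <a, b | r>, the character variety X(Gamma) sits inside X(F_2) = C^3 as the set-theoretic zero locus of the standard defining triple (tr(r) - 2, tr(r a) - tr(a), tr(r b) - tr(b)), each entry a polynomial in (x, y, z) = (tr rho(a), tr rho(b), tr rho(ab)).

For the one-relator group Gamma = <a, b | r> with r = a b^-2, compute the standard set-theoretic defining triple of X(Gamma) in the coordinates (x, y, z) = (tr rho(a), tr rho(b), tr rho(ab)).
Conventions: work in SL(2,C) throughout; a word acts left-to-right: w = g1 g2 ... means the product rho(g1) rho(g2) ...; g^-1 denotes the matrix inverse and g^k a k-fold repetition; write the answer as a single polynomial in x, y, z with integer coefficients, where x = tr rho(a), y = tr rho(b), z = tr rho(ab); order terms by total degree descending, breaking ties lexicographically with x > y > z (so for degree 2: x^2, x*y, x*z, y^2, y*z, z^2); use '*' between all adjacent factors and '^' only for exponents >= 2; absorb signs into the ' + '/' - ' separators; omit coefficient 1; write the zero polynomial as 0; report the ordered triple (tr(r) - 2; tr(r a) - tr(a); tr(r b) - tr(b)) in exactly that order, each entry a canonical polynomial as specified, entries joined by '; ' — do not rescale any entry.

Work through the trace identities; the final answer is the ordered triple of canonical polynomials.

tr(b^-1 a) = tr(a) tr(b) - tr(a b)   [inverse elimination on b] = x*y - z
tr(a b^-2) = tr(b^-1 a) tr(b) - tr(b^-1 a b)   [inverse elimination on b] = x*y^2 - y*z - x
tr(a^2) = tr(a) tr(a) - tr(1)   [square of a] = x^2 - 2
tr(a^2 b) = tr(a) tr(b a) - tr(b)   [square of a] = x*z - y
tr(a^2 b^-1) = tr(a^2) tr(b) - tr(a^2 b)   [inverse elimination on b] = x^2*y - x*z - y
tr(a b^-2 a) = tr(a^2 b^-1) tr(b) - tr(a^2)   [inverse elimination on b] = x^2*y^2 - x*y*z - x^2 - y^2 + 2
assemble the triple (tr(r) - 2; tr(r a) - x; tr(r b) - y)

x*y^2 - y*z - x - 2; x^2*y^2 - x*y*z - x^2 - y^2 - x + 2; x*y - y - z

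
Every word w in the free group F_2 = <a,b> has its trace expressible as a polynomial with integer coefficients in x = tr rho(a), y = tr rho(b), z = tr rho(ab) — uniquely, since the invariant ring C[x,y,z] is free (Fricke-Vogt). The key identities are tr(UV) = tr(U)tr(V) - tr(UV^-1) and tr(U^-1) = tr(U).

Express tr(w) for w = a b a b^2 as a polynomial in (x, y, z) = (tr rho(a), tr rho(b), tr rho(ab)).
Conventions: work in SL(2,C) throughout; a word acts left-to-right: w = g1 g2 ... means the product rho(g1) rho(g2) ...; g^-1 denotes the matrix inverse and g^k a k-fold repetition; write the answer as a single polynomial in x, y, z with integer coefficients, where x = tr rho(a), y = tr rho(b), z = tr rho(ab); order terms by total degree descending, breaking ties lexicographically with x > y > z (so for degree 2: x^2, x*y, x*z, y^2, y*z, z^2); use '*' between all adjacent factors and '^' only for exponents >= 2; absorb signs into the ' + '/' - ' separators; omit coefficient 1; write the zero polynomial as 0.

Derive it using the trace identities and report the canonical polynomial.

y*z^2 - x*z - y

tr(a b a b) = tr(b a) tr(b a) - tr(1)   [split at repeated b] = z^2 - 2
tr(a b a) = tr(a) tr(b a) - tr(b) = x*z - y
tr(a b a b^2) = tr(b) tr(a b a b) - tr(a b a) = y*z^2 - x*z - y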